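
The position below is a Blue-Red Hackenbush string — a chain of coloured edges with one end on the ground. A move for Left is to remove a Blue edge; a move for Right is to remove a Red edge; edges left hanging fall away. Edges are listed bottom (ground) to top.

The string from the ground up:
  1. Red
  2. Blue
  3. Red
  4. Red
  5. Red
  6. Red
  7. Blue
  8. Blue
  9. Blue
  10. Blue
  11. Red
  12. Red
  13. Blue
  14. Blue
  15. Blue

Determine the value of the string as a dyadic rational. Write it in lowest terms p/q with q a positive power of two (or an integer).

-15409/16384

Prefix values for Red Blue Red Red Red Red Blue Blue Blue Blue Red Red Blue Blue Blue via {L|R} + simplicity:
edge 1 of 15 (Red): { (no moves) | 0 } → -1
edge 2 of 15 (Blue): { -1 | 0 } → -1/2
edge 3 of 15 (Red): { -1 | -1/2 0 } → -3/4
edge 4 of 15 (Red): { -1 | -3/4 -1/2 0 } → -7/8
edge 5 of 15 (Red): { -1 | -7/8 -3/4 -1/2 0 } → -15/16
edge 6 of 15 (Red): { -1 | -15/16 -7/8 -3/4 -1/2 0 } → -31/32
edge 7 of 15 (Blue): { -1 -31/32 | -15/16 -7/8 -3/4 -1/2 0 } → -61/64
edge 8 of 15 (Blue): { -1 -31/32 -61/64 | -15/16 -7/8 -3/4 -1/2 0 } → -121/128
edge 9 of 15 (Blue): { -1 -31/32 -61/64 -121/128 | -15/16 -7/8 -3/4 -1/2 0 } → -241/256
edge 10 of 15 (Blue): { -1 -31/32 -61/64 -121/128 -241/256 | -15/16 -7/8 -3/4 -1/2 0 } → -481/512
edge 11 of 15 (Red): { -1 -31/32 -61/64 -121/128 -241/256 | -481/512 -15/16 -7/8 -3/4 -1/2 0 } → -963/1024
edge 12 of 15 (Red): { -1 -31/32 -61/64 -121/128 -241/256 | -963/1024 -481/512 -15/16 -7/8 -3/4 -1/2 0 } → -1927/2048
edge 13 of 15 (Blue): { -1 -31/32 -61/64 -121/128 -241/256 -1927/2048 | -963/1024 -481/512 -15/16 -7/8 -3/4 -1/2 0 } → -3853/4096
edge 14 of 15 (Blue): { -1 -31/32 -61/64 -121/128 -241/256 -1927/2048 -3853/4096 | -963/1024 -481/512 -15/16 -7/8 -3/4 -1/2 0 } → -7705/8192
edge 15 of 15 (Blue): { -1 -31/32 -61/64 -121/128 -241/256 -1927/2048 -3853/4096 -7705/8192 | -963/1024 -481/512 -15/16 -7/8 -3/4 -1/2 0 } → -15409/16384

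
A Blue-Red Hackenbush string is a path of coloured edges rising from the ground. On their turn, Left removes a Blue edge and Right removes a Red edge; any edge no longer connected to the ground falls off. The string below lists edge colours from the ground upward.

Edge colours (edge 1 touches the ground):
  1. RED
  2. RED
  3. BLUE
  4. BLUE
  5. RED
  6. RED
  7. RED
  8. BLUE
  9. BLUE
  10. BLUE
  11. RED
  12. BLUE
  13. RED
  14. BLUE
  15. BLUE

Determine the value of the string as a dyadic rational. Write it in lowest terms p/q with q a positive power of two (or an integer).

-11817/8192

value_1 [R]  L=[(no moves)]  R=[0]  so -1
value_2 [RR]  L=[(no moves)]  R=[-1,0]  so -2
value_3 [RRB]  L=[-2]  R=[-1,0]  so -3/2
value_4 [RRBB]  L=[-2,-3/2]  R=[-1,0]  so -5/4
value_5 [RRBBR]  L=[-2,-3/2]  R=[-5/4,-1,0]  so -11/8
value_6 [RRBBRR]  L=[-2,-3/2]  R=[-11/8,-5/4,-1,0]  so -23/16
value_7 [RRBBRRR]  L=[-2,-3/2]  R=[-23/16,-11/8,-5/4,-1,0]  so -47/32
value_8 [RRBBRRRB]  L=[-2,-3/2,-47/32]  R=[-23/16,-11/8,-5/4,-1,0]  so -93/64
value_9 [RRBBRRRBB]  L=[-2,-3/2,-47/32,-93/64]  R=[-23/16,-11/8,-5/4,-1,0]  so -185/128
value_10 [RRBBRRRBBB]  L=[-2,-3/2,-47/32,-93/64,-185/128]  R=[-23/16,-11/8,-5/4,-1,0]  so -369/256
value_11 [RRBBRRRBBBR]  L=[-2,-3/2,-47/32,-93/64,-185/128]  R=[-369/256,-23/16,-11/8,-5/4,-1,0]  so -739/512
value_12 [RRBBRRRBBBRB]  L=[-2,-3/2,-47/32,-93/64,-185/128,-739/512]  R=[-369/256,-23/16,-11/8,-5/4,-1,0]  so -1477/1024
value_13 [RRBBRRRBBBRBR]  L=[-2,-3/2,-47/32,-93/64,-185/128,-739/512]  R=[-1477/1024,-369/256,-23/16,-11/8,-5/4,-1,0]  so -2955/2048
value_14 [RRBBRRRBBBRBRB]  L=[-2,-3/2,-47/32,-93/64,-185/128,-739/512,-2955/2048]  R=[-1477/1024,-369/256,-23/16,-11/8,-5/4,-1,0]  so -5909/4096
value_15 [RRBBRRRBBBRBRBB]  L=[-2,-3/2,-47/32,-93/64,-185/128,-739/512,-2955/2048,-5909/4096]  R=[-1477/1024,-369/256,-23/16,-11/8,-5/4,-1,0]  so -11817/8192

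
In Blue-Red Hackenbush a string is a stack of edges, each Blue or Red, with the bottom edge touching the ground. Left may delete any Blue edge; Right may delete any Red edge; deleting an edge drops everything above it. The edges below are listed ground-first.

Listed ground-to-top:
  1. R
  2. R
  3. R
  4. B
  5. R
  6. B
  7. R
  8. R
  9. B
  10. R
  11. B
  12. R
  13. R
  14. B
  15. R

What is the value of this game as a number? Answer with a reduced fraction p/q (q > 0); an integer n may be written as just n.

1 of 15 · R · max L −∞ · min R 0 => -1
2 of 15 · RR · max L −∞ · min R -1 => -2
3 of 15 · RRR · max L −∞ · min R -2 => -3
4 of 15 · RRRB · max L -3 · min R -2 => -5/2
5 of 15 · RRRBR · max L -3 · min R -5/2 => -11/4
6 of 15 · RRRBRB · max L -11/4 · min R -5/2 => -21/8
7 of 15 · RRRBRBR · max L -11/4 · min R -21/8 => -43/16
8 of 15 · RRRBRBRR · max L -11/4 · min R -43/16 => -87/32
9 of 15 · RRRBRBRRB · max L -87/32 · min R -43/16 => -173/64
10 of 15 · RRRBRBRRBR · max L -87/32 · min R -173/64 => -347/128
11 of 15 · RRRBRBRRBRB · max L -347/128 · min R -173/64 => -693/256
12 of 15 · RRRBRBRRBRBR · max L -347/128 · min R -693/256 => -1387/512
13 of 15 · RRRBRBRRBRBRR · max L -347/128 · min R -1387/512 => -2775/1024
14 of 15 · RRRBRBRRBRBRRB · max L -2775/1024 · min R -1387/512 => -5549/2048
15 of 15 · RRRBRBRRBRBRRBR · max L -2775/1024 · min R -5549/2048 => -11099/4096

-11099/4096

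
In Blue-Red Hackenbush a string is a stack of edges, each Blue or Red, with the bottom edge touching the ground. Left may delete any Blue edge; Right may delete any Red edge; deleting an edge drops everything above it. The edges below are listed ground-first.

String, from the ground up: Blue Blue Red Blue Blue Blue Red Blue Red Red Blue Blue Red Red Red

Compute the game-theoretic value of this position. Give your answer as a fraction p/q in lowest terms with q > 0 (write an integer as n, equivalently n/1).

15665/8192

Prefix values for Blue Blue Red Blue Blue Blue Red Blue Red Red Blue Blue Red Red Red via {L|R} + simplicity:
1 of 15 · B · max L 0 · min R +∞ = 1
2 of 15 · BB · max L 1 · min R +∞ = 2
3 of 15 · BBR · max L 1 · min R 2 = 3/2
4 of 15 · BBRB · max L 3/2 · min R 2 = 7/4
5 of 15 · BBRBB · max L 7/4 · min R 2 = 15/8
6 of 15 · BBRBBB · max L 15/8 · min R 2 = 31/16
7 of 15 · BBRBBBR · max L 15/8 · min R 31/16 = 61/32
8 of 15 · BBRBBBRB · max L 61/32 · min R 31/16 = 123/64
9 of 15 · BBRBBBRBR · max L 61/32 · min R 123/64 = 245/128
10 of 15 · BBRBBBRBRR · max L 61/32 · min R 245/128 = 489/256
11 of 15 · BBRBBBRBRRB · max L 489/256 · min R 245/128 = 979/512
12 of 15 · BBRBBBRBRRBB · max L 979/512 · min R 245/128 = 1959/1024
13 of 15 · BBRBBBRBRRBBR · max L 979/512 · min R 1959/1024 = 3917/2048
14 of 15 · BBRBBBRBRRBBRR · max L 979/512 · min R 3917/2048 = 7833/4096
15 of 15 · BBRBBBRBRRBBRRR · max L 979/512 · min R 7833/4096 = 15665/8192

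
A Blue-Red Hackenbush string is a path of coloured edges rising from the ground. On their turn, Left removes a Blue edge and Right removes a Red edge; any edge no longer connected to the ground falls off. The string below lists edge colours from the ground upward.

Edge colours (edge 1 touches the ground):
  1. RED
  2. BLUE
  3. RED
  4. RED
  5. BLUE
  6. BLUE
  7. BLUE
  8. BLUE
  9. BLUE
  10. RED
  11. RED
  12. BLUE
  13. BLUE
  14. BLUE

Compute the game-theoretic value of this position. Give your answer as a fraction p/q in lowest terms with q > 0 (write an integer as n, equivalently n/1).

Build g(s[:k]) for k = 1..14, string s = RED BLUE RED RED BLUE BLUE BLUE BLUE BLUE RED RED BLUE BLUE BLUE.
edge 1 of 14 (RED): { none | 0 } so -1
edge 2 of 14 (BLUE): { -1 | 0 } so -1/2
edge 3 of 14 (RED): { -1 | -1/2, 0 } so -3/4
edge 4 of 14 (RED): { -1 | -3/4, -1/2, 0 } so -7/8
edge 5 of 14 (BLUE): { -1, -7/8 | -3/4, -1/2, 0 } so -13/16
edge 6 of 14 (BLUE): { -1, -7/8, -13/16 | -3/4, -1/2, 0 } so -25/32
edge 7 of 14 (BLUE): { -1, -7/8, -13/16, -25/32 | -3/4, -1/2, 0 } so -49/64
edge 8 of 14 (BLUE): { -1, -7/8, -13/16, -25/32, -49/64 | -3/4, -1/2, 0 } so -97/128
edge 9 of 14 (BLUE): { -1, -7/8, -13/16, -25/32, -49/64, -97/128 | -3/4, -1/2, 0 } so -193/256
edge 10 of 14 (RED): { -1, -7/8, -13/16, -25/32, -49/64, -97/128 | -193/256, -3/4, -1/2, 0 } so -387/512
edge 11 of 14 (RED): { -1, -7/8, -13/16, -25/32, -49/64, -97/128 | -387/512, -193/256, -3/4, -1/2, 0 } so -775/1024
edge 12 of 14 (BLUE): { -1, -7/8, -13/16, -25/32, -49/64, -97/128, -775/1024 | -387/512, -193/256, -3/4, -1/2, 0 } so -1549/2048
edge 13 of 14 (BLUE): { -1, -7/8, -13/16, -25/32, -49/64, -97/128, -775/1024, -1549/2048 | -387/512, -193/256, -3/4, -1/2, 0 } so -3097/4096
edge 14 of 14 (BLUE): { -1, -7/8, -13/16, -25/32, -49/64, -97/128, -775/1024, -1549/2048, -3097/4096 | -387/512, -193/256, -3/4, -1/2, 0 } so -6193/8192

-6193/8192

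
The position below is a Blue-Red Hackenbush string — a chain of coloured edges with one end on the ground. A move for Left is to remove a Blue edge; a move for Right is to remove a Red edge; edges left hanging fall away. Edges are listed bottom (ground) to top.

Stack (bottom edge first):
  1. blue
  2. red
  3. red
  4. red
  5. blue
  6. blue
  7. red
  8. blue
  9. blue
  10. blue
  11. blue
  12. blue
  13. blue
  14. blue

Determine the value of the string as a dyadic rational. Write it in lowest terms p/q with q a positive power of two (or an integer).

Build val(s[:k]) for k = 1..14, string s = blue red red red blue blue red blue blue blue blue blue blue blue.
edge 1 of 14 (blue): { 0 | — } => 1
edge 2 of 14 (red): { 0 | 1 } => 1/2
edge 3 of 14 (red): { 0 | 1/2,1 } => 1/4
edge 4 of 14 (red): { 0 | 1/4,1/2,1 } => 1/8
edge 5 of 14 (blue): { 0,1/8 | 1/4,1/2,1 } => 3/16
edge 6 of 14 (blue): { 0,1/8,3/16 | 1/4,1/2,1 } => 7/32
edge 7 of 14 (red): { 0,1/8,3/16 | 7/32,1/4,1/2,1 } => 13/64
edge 8 of 14 (blue): { 0,1/8,3/16,13/64 | 7/32,1/4,1/2,1 } => 27/128
edge 9 of 14 (blue): { 0,1/8,3/16,13/64,27/128 | 7/32,1/4,1/2,1 } => 55/256
edge 10 of 14 (blue): { 0,1/8,3/16,13/64,27/128,55/256 | 7/32,1/4,1/2,1 } => 111/512
edge 11 of 14 (blue): { 0,1/8,3/16,13/64,27/128,55/256,111/512 | 7/32,1/4,1/2,1 } => 223/1024
edge 12 of 14 (blue): { 0,1/8,3/16,13/64,27/128,55/256,111/512,223/1024 | 7/32,1/4,1/2,1 } => 447/2048
edge 13 of 14 (blue): { 0,1/8,3/16,13/64,27/128,55/256,111/512,223/1024,447/2048 | 7/32,1/4,1/2,1 } => 895/4096
edge 14 of 14 (blue): { 0,1/8,3/16,13/64,27/128,55/256,111/512,223/1024,447/2048,895/4096 | 7/32,1/4,1/2,1 } => 1791/8192

1791/8192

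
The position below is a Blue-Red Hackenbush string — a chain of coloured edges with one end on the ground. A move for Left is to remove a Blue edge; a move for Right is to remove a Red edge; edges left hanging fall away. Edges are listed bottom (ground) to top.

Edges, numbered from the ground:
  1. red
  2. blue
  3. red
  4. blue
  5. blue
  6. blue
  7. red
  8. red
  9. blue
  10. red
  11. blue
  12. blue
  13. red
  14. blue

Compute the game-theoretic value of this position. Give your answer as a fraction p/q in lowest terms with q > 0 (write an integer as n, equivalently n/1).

-4517/8192

Prefix values for red blue red blue blue blue red red blue red blue blue red blue via {L|R} + simplicity:
1 of 14 · r · max L −∞ · min R 0 ⇒ -1
2 of 14 · rb · max L -1 · min R 0 ⇒ -1/2
3 of 14 · rbr · max L -1 · min R -1/2 ⇒ -3/4
4 of 14 · rbrb · max L -3/4 · min R -1/2 ⇒ -5/8
5 of 14 · rbrbb · max L -5/8 · min R -1/2 ⇒ -9/16
6 of 14 · rbrbbb · max L -9/16 · min R -1/2 ⇒ -17/32
7 of 14 · rbrbbbr · max L -9/16 · min R -17/32 ⇒ -35/64
8 of 14 · rbrbbbrr · max L -9/16 · min R -35/64 ⇒ -71/128
9 of 14 · rbrbbbrrb · max L -71/128 · min R -35/64 ⇒ -141/256
10 of 14 · rbrbbbrrbr · max L -71/128 · min R -141/256 ⇒ -283/512
11 of 14 · rbrbbbrrbrb · max L -283/512 · min R -141/256 ⇒ -565/1024
12 of 14 · rbrbbbrrbrbb · max L -565/1024 · min R -141/256 ⇒ -1129/2048
13 of 14 · rbrbbbrrbrbbr · max L -565/1024 · min R -1129/2048 ⇒ -2259/4096
14 of 14 · rbrbbbrrbrbbrb · max L -2259/4096 · min R -1129/2048 ⇒ -4517/8192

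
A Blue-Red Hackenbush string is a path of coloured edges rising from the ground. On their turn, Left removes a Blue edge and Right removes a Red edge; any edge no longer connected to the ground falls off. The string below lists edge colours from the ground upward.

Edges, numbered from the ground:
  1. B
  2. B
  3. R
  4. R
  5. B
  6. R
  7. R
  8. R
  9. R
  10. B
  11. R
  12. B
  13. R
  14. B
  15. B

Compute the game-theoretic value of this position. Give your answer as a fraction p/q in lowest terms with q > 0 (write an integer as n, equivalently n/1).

B: Left { 0 }, Right {  } -> simplest 1
BB: Left { 0,1 }, Right {  } -> simplest 2
BBR: Left { 0,1 }, Right { 2 } -> simplest 3/2
BBRR: Left { 0,1 }, Right { 3/2,2 } -> simplest 5/4
BBRRB: Left { 0,1,5/4 }, Right { 3/2,2 } -> simplest 11/8
BBRRBR: Left { 0,1,5/4 }, Right { 11/8,3/2,2 } -> simplest 21/16
BBRRBRR: Left { 0,1,5/4 }, Right { 21/16,11/8,3/2,2 } -> simplest 41/32
BBRRBRRR: Left { 0,1,5/4 }, Right { 41/32,21/16,11/8,3/2,2 } -> simplest 81/64
BBRRBRRRR: Left { 0,1,5/4 }, Right { 81/64,41/32,21/16,11/8,3/2,2 } -> simplest 161/128
BBRRBRRRRB: Left { 0,1,5/4,161/128 }, Right { 81/64,41/32,21/16,11/8,3/2,2 } -> simplest 323/256
BBRRBRRRRBR: Left { 0,1,5/4,161/128 }, Right { 323/256,81/64,41/32,21/16,11/8,3/2,2 } -> simplest 645/512
BBRRBRRRRBRB: Left { 0,1,5/4,161/128,645/512 }, Right { 323/256,81/64,41/32,21/16,11/8,3/2,2 } -> simplest 1291/1024
BBRRBRRRRBRBR: Left { 0,1,5/4,161/128,645/512 }, Right { 1291/1024,323/256,81/64,41/32,21/16,11/8,3/2,2 } -> simplest 2581/2048
BBRRBRRRRBRBRB: Left { 0,1,5/4,161/128,645/512,2581/2048 }, Right { 1291/1024,323/256,81/64,41/32,21/16,11/8,3/2,2 } -> simplest 5163/4096
BBRRBRRRRBRBRBB: Left { 0,1,5/4,161/128,645/512,2581/2048,5163/4096 }, Right { 1291/1024,323/256,81/64,41/32,21/16,11/8,3/2,2 } -> simplest 10327/8192

10327/8192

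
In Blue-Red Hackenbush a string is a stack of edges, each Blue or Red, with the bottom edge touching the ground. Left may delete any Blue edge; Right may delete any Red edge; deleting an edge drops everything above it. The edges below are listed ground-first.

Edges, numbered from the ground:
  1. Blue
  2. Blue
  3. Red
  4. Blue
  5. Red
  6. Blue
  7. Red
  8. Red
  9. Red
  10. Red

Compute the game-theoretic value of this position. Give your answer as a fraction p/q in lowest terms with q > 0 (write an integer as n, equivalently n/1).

v_1 [B]  L=[0]  R=[(no moves)]  → 1
v_2 [BB]  L=[0,1]  R=[(no moves)]  → 2
v_3 [BBR]  L=[0,1]  R=[2]  → 3/2
v_4 [BBRB]  L=[0,1,3/2]  R=[2]  → 7/4
v_5 [BBRBR]  L=[0,1,3/2]  R=[7/4,2]  → 13/8
v_6 [BBRBRB]  L=[0,1,3/2,13/8]  R=[7/4,2]  → 27/16
v_7 [BBRBRBR]  L=[0,1,3/2,13/8]  R=[27/16,7/4,2]  → 53/32
v_8 [BBRBRBRR]  L=[0,1,3/2,13/8]  R=[53/32,27/16,7/4,2]  → 105/64
v_9 [BBRBRBRRR]  L=[0,1,3/2,13/8]  R=[105/64,53/32,27/16,7/4,2]  → 209/128
v_10 [BBRBRBRRRR]  L=[0,1,3/2,13/8]  R=[209/128,105/64,53/32,27/16,7/4,2]  → 417/256

417/256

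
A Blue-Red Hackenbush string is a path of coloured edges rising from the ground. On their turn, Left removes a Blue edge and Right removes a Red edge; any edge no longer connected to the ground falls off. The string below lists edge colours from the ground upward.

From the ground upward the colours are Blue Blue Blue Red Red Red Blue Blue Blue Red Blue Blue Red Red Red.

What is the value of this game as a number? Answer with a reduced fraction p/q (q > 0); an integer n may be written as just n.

9137/4096

Prefix values for Blue Blue Blue Red Red Red Blue Blue Blue Red Blue Blue Red Red Red via {L|R} + simplicity:
edge 1 of 15 (Blue): { 0 | ∅ } => 1
edge 2 of 15 (Blue): { 0,1 | ∅ } => 2
edge 3 of 15 (Blue): { 0,1,2 | ∅ } => 3
edge 4 of 15 (Red): { 0,1,2 | 3 } => 5/2
edge 5 of 15 (Red): { 0,1,2 | 5/2,3 } => 9/4
edge 6 of 15 (Red): { 0,1,2 | 9/4,5/2,3 } => 17/8
edge 7 of 15 (Blue): { 0,1,2,17/8 | 9/4,5/2,3 } => 35/16
edge 8 of 15 (Blue): { 0,1,2,17/8,35/16 | 9/4,5/2,3 } => 71/32
edge 9 of 15 (Blue): { 0,1,2,17/8,35/16,71/32 | 9/4,5/2,3 } => 143/64
edge 10 of 15 (Red): { 0,1,2,17/8,35/16,71/32 | 143/64,9/4,5/2,3 } => 285/128
edge 11 of 15 (Blue): { 0,1,2,17/8,35/16,71/32,285/128 | 143/64,9/4,5/2,3 } => 571/256
edge 12 of 15 (Blue): { 0,1,2,17/8,35/16,71/32,285/128,571/256 | 143/64,9/4,5/2,3 } => 1143/512
edge 13 of 15 (Red): { 0,1,2,17/8,35/16,71/32,285/128,571/256 | 1143/512,143/64,9/4,5/2,3 } => 2285/1024
edge 14 of 15 (Red): { 0,1,2,17/8,35/16,71/32,285/128,571/256 | 2285/1024,1143/512,143/64,9/4,5/2,3 } => 4569/2048
edge 15 of 15 (Red): { 0,1,2,17/8,35/16,71/32,285/128,571/256 | 4569/2048,2285/1024,1143/512,143/64,9/4,5/2,3 } => 9137/4096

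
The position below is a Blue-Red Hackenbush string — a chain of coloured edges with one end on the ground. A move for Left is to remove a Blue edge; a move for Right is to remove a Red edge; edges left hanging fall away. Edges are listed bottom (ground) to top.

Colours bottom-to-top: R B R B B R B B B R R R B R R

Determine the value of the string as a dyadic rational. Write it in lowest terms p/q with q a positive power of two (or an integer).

-9335/16384

Prefix values for R B R B B R B B B R R R B R R via {L|R} + simplicity:
G_1 [R]  L=[(no moves)]  R=[0]  gives -1
G_2 [RB]  L=[-1]  R=[0]  gives -1/2
G_3 [RBR]  L=[-1]  R=[-1/2, 0]  gives -3/4
G_4 [RBRB]  L=[-1, -3/4]  R=[-1/2, 0]  gives -5/8
G_5 [RBRBB]  L=[-1, -3/4, -5/8]  R=[-1/2, 0]  gives -9/16
G_6 [RBRBBR]  L=[-1, -3/4, -5/8]  R=[-9/16, -1/2, 0]  gives -19/32
G_7 [RBRBBRB]  L=[-1, -3/4, -5/8, -19/32]  R=[-9/16, -1/2, 0]  gives -37/64
G_8 [RBRBBRBB]  L=[-1, -3/4, -5/8, -19/32, -37/64]  R=[-9/16, -1/2, 0]  gives -73/128
G_9 [RBRBBRBBB]  L=[-1, -3/4, -5/8, -19/32, -37/64, -73/128]  R=[-9/16, -1/2, 0]  gives -145/256
G_10 [RBRBBRBBBR]  L=[-1, -3/4, -5/8, -19/32, -37/64, -73/128]  R=[-145/256, -9/16, -1/2, 0]  gives -291/512
G_11 [RBRBBRBBBRR]  L=[-1, -3/4, -5/8, -19/32, -37/64, -73/128]  R=[-291/512, -145/256, -9/16, -1/2, 0]  gives -583/1024
G_12 [RBRBBRBBBRRR]  L=[-1, -3/4, -5/8, -19/32, -37/64, -73/128]  R=[-583/1024, -291/512, -145/256, -9/16, -1/2, 0]  gives -1167/2048
G_13 [RBRBBRBBBRRRB]  L=[-1, -3/4, -5/8, -19/32, -37/64, -73/128, -1167/2048]  R=[-583/1024, -291/512, -145/256, -9/16, -1/2, 0]  gives -2333/4096
G_14 [RBRBBRBBBRRRBR]  L=[-1, -3/4, -5/8, -19/32, -37/64, -73/128, -1167/2048]  R=[-2333/4096, -583/1024, -291/512, -145/256, -9/16, -1/2, 0]  gives -4667/8192
G_15 [RBRBBRBBBRRRBRR]  L=[-1, -3/4, -5/8, -19/32, -37/64, -73/128, -1167/2048]  R=[-4667/8192, -2333/4096, -583/1024, -291/512, -145/256, -9/16, -1/2, 0]  gives -9335/16384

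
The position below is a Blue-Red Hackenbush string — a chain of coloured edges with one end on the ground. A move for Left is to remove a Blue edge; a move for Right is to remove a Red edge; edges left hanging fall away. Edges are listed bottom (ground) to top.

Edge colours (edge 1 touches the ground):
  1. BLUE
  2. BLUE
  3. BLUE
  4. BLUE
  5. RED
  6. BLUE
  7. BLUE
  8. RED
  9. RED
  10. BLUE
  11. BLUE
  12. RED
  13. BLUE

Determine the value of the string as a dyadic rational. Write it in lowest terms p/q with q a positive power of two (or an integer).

edge 1 of 13 (BLUE): { 0 | (no moves) } — 1
edge 2 of 13 (BLUE): { 0 1 | (no moves) } — 2
edge 3 of 13 (BLUE): { 0 1 2 | (no moves) } — 3
edge 4 of 13 (BLUE): { 0 1 2 3 | (no moves) } — 4
edge 5 of 13 (RED): { 0 1 2 3 | 4 } — 7/2
edge 6 of 13 (BLUE): { 0 1 2 3 7/2 | 4 } — 15/4
edge 7 of 13 (BLUE): { 0 1 2 3 7/2 15/4 | 4 } — 31/8
edge 8 of 13 (RED): { 0 1 2 3 7/2 15/4 | 31/8 4 } — 61/16
edge 9 of 13 (RED): { 0 1 2 3 7/2 15/4 | 61/16 31/8 4 } — 121/32
edge 10 of 13 (BLUE): { 0 1 2 3 7/2 15/4 121/32 | 61/16 31/8 4 } — 243/64
edge 11 of 13 (BLUE): { 0 1 2 3 7/2 15/4 121/32 243/64 | 61/16 31/8 4 } — 487/128
edge 12 of 13 (RED): { 0 1 2 3 7/2 15/4 121/32 243/64 | 487/128 61/16 31/8 4 } — 973/256
edge 13 of 13 (BLUE): { 0 1 2 3 7/2 15/4 121/32 243/64 973/256 | 487/128 61/16 31/8 4 } — 1947/512

1947/512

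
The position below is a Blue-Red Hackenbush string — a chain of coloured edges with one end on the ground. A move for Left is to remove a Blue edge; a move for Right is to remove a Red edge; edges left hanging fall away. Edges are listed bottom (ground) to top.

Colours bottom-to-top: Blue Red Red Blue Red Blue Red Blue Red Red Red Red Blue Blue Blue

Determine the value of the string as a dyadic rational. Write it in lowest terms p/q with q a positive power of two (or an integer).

B: Left { 0 }, Right { — } = simplest 1
BR: Left { 0 }, Right { 1 } = simplest 1/2
BRR: Left { 0 }, Right { 1/2 1 } = simplest 1/4
BRRB: Left { 0 1/4 }, Right { 1/2 1 } = simplest 3/8
BRRBR: Left { 0 1/4 }, Right { 3/8 1/2 1 } = simplest 5/16
BRRBRB: Left { 0 1/4 5/16 }, Right { 3/8 1/2 1 } = simplest 11/32
BRRBRBR: Left { 0 1/4 5/16 }, Right { 11/32 3/8 1/2 1 } = simplest 21/64
BRRBRBRB: Left { 0 1/4 5/16 21/64 }, Right { 11/32 3/8 1/2 1 } = simplest 43/128
BRRBRBRBR: Left { 0 1/4 5/16 21/64 }, Right { 43/128 11/32 3/8 1/2 1 } = simplest 85/256
BRRBRBRBRR: Left { 0 1/4 5/16 21/64 }, Right { 85/256 43/128 11/32 3/8 1/2 1 } = simplest 169/512
BRRBRBRBRRR: Left { 0 1/4 5/16 21/64 }, Right { 169/512 85/256 43/128 11/32 3/8 1/2 1 } = simplest 337/1024
BRRBRBRBRRRR: Left { 0 1/4 5/16 21/64 }, Right { 337/1024 169/512 85/256 43/128 11/32 3/8 1/2 1 } = simplest 673/2048
BRRBRBRBRRRRB: Left { 0 1/4 5/16 21/64 673/2048 }, Right { 337/1024 169/512 85/256 43/128 11/32 3/8 1/2 1 } = simplest 1347/4096
BRRBRBRBRRRRBB: Left { 0 1/4 5/16 21/64 673/2048 1347/4096 }, Right { 337/1024 169/512 85/256 43/128 11/32 3/8 1/2 1 } = simplest 2695/8192
BRRBRBRBRRRRBBB: Left { 0 1/4 5/16 21/64 673/2048 1347/4096 2695/8192 }, Right { 337/1024 169/512 85/256 43/128 11/32 3/8 1/2 1 } = simplest 5391/16384

5391/16384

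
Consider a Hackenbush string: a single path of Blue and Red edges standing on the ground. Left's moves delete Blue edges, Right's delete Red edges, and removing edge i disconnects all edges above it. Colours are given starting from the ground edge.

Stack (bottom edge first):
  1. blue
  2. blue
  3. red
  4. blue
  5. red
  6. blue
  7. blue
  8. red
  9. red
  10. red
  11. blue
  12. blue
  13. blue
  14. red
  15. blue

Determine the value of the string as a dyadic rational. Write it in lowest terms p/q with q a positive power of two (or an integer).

Prefix values for blue blue red blue red blue blue red red red blue blue blue red blue via {L|R} + simplicity:
edge 1 of 15 (blue): { 0 | ∅ } — 1
edge 2 of 15 (blue): { 0 1 | ∅ } — 2
edge 3 of 15 (red): { 0 1 | 2 } — 3/2
edge 4 of 15 (blue): { 0 1 3/2 | 2 } — 7/4
edge 5 of 15 (red): { 0 1 3/2 | 7/4 2 } — 13/8
edge 6 of 15 (blue): { 0 1 3/2 13/8 | 7/4 2 } — 27/16
edge 7 of 15 (blue): { 0 1 3/2 13/8 27/16 | 7/4 2 } — 55/32
edge 8 of 15 (red): { 0 1 3/2 13/8 27/16 | 55/32 7/4 2 } — 109/64
edge 9 of 15 (red): { 0 1 3/2 13/8 27/16 | 109/64 55/32 7/4 2 } — 217/128
edge 10 of 15 (red): { 0 1 3/2 13/8 27/16 | 217/128 109/64 55/32 7/4 2 } — 433/256
edge 11 of 15 (blue): { 0 1 3/2 13/8 27/16 433/256 | 217/128 109/64 55/32 7/4 2 } — 867/512
edge 12 of 15 (blue): { 0 1 3/2 13/8 27/16 433/256 867/512 | 217/128 109/64 55/32 7/4 2 } — 1735/1024
edge 13 of 15 (blue): { 0 1 3/2 13/8 27/16 433/256 867/512 1735/1024 | 217/128 109/64 55/32 7/4 2 } — 3471/2048
edge 14 of 15 (red): { 0 1 3/2 13/8 27/16 433/256 867/512 1735/1024 | 3471/2048 217/128 109/64 55/32 7/4 2 } — 6941/4096
edge 15 of 15 (blue): { 0 1 3/2 13/8 27/16 433/256 867/512 1735/1024 6941/4096 | 3471/2048 217/128 109/64 55/32 7/4 2 } — 13883/8192

13883/8192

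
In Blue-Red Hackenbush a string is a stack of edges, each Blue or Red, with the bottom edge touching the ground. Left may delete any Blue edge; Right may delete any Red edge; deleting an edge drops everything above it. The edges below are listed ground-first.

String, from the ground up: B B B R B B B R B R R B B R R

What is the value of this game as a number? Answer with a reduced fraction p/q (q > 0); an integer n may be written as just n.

step 1: add B to get B; options L={ 0 } R={ — } gives 1
step 2: add B to get BB; options L={ 0, 1 } R={ — } gives 2
step 3: add B to get BBB; options L={ 0, 1, 2 } R={ — } gives 3
step 4: add R to get BBBR; options L={ 0, 1, 2 } R={ 3 } gives 5/2
step 5: add B to get BBBRB; options L={ 0, 1, 2, 5/2 } R={ 3 } gives 11/4
step 6: add B to get BBBRBB; options L={ 0, 1, 2, 5/2, 11/4 } R={ 3 } gives 23/8
step 7: add B to get BBBRBBB; options L={ 0, 1, 2, 5/2, 11/4, 23/8 } R={ 3 } gives 47/16
step 8: add R to get BBBRBBBR; options L={ 0, 1, 2, 5/2, 11/4, 23/8 } R={ 47/16, 3 } gives 93/32
step 9: add B to get BBBRBBBRB; options L={ 0, 1, 2, 5/2, 11/4, 23/8, 93/32 } R={ 47/16, 3 } gives 187/64
step 10: add R to get BBBRBBBRBR; options L={ 0, 1, 2, 5/2, 11/4, 23/8, 93/32 } R={ 187/64, 47/16, 3 } gives 373/128
step 11: add R to get BBBRBBBRBRR; options L={ 0, 1, 2, 5/2, 11/4, 23/8, 93/32 } R={ 373/128, 187/64, 47/16, 3 } gives 745/256
step 12: add B to get BBBRBBBRBRRB; options L={ 0, 1, 2, 5/2, 11/4, 23/8, 93/32, 745/256 } R={ 373/128, 187/64, 47/16, 3 } gives 1491/512
step 13: add B to get BBBRBBBRBRRBB; options L={ 0, 1, 2, 5/2, 11/4, 23/8, 93/32, 745/256, 1491/512 } R={ 373/128, 187/64, 47/16, 3 } gives 2983/1024
step 14: add R to get BBBRBBBRBRRBBR; options L={ 0, 1, 2, 5/2, 11/4, 23/8, 93/32, 745/256, 1491/512 } R={ 2983/1024, 373/128, 187/64, 47/16, 3 } gives 5965/2048
step 15: add R to get BBBRBBBRBRRBBRR; options L={ 0, 1, 2, 5/2, 11/4, 23/8, 93/32, 745/256, 1491/512 } R={ 5965/2048, 2983/1024, 373/128, 187/64, 47/16, 3 } gives 11929/4096

11929/4096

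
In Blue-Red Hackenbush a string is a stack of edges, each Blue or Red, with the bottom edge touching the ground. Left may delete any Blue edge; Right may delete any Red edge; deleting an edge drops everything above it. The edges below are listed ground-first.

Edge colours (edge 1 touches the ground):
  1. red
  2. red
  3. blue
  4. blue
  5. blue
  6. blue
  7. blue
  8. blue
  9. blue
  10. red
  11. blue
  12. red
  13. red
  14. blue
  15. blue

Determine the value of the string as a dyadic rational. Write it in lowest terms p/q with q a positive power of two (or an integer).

-8281/8192

Recurse on prefixes of the 15-edge string red red blue blue blue blue blue blue blue red blue red red blue blue:
r: Left {  }, Right { 0 } = simplest -1
rr: Left {  }, Right { -1,0 } = simplest -2
rrb: Left { -2 }, Right { -1,0 } = simplest -3/2
rrbb: Left { -2,-3/2 }, Right { -1,0 } = simplest -5/4
rrbbb: Left { -2,-3/2,-5/4 }, Right { -1,0 } = simplest -9/8
rrbbbb: Left { -2,-3/2,-5/4,-9/8 }, Right { -1,0 } = simplest -17/16
rrbbbbb: Left { -2,-3/2,-5/4,-9/8,-17/16 }, Right { -1,0 } = simplest -33/32
rrbbbbbb: Left { -2,-3/2,-5/4,-9/8,-17/16,-33/32 }, Right { -1,0 } = simplest -65/64
rrbbbbbbb: Left { -2,-3/2,-5/4,-9/8,-17/16,-33/32,-65/64 }, Right { -1,0 } = simplest -129/128
rrbbbbbbbr: Left { -2,-3/2,-5/4,-9/8,-17/16,-33/32,-65/64 }, Right { -129/128,-1,0 } = simplest -259/256
rrbbbbbbbrb: Left { -2,-3/2,-5/4,-9/8,-17/16,-33/32,-65/64,-259/256 }, Right { -129/128,-1,0 } = simplest -517/512
rrbbbbbbbrbr: Left { -2,-3/2,-5/4,-9/8,-17/16,-33/32,-65/64,-259/256 }, Right { -517/512,-129/128,-1,0 } = simplest -1035/1024
rrbbbbbbbrbrr: Left { -2,-3/2,-5/4,-9/8,-17/16,-33/32,-65/64,-259/256 }, Right { -1035/1024,-517/512,-129/128,-1,0 } = simplest -2071/2048
rrbbbbbbbrbrrb: Left { -2,-3/2,-5/4,-9/8,-17/16,-33/32,-65/64,-259/256,-2071/2048 }, Right { -1035/1024,-517/512,-129/128,-1,0 } = simplest -4141/4096
rrbbbbbbbrbrrbb: Left { -2,-3/2,-5/4,-9/8,-17/16,-33/32,-65/64,-259/256,-2071/2048,-4141/4096 }, Right { -1035/1024,-517/512,-129/128,-1,0 } = simplest -8281/8192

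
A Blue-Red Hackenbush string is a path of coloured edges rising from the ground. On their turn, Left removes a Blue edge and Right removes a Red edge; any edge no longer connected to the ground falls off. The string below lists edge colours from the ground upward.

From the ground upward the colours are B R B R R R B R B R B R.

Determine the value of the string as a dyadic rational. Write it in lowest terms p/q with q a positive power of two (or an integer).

value(B) = { 0 | · } gives 1
value(BR) = { 0 | 1 } gives 1/2
value(BRB) = { 0, 1/2 | 1 } gives 3/4
value(BRBR) = { 0, 1/2 | 3/4, 1 } gives 5/8
value(BRBRR) = { 0, 1/2 | 5/8, 3/4, 1 } gives 9/16
value(BRBRRR) = { 0, 1/2 | 9/16, 5/8, 3/4, 1 } gives 17/32
value(BRBRRRB) = { 0, 1/2, 17/32 | 9/16, 5/8, 3/4, 1 } gives 35/64
value(BRBRRRBR) = { 0, 1/2, 17/32 | 35/64, 9/16, 5/8, 3/4, 1 } gives 69/128
value(BRBRRRBRB) = { 0, 1/2, 17/32, 69/128 | 35/64, 9/16, 5/8, 3/4, 1 } gives 139/256
value(BRBRRRBRBR) = { 0, 1/2, 17/32, 69/128 | 139/256, 35/64, 9/16, 5/8, 3/4, 1 } gives 277/512
value(BRBRRRBRBRB) = { 0, 1/2, 17/32, 69/128, 277/512 | 139/256, 35/64, 9/16, 5/8, 3/4, 1 } gives 555/1024
value(BRBRRRBRBRBR) = { 0, 1/2, 17/32, 69/128, 277/512 | 555/1024, 139/256, 35/64, 9/16, 5/8, 3/4, 1 } gives 1109/2048

1109/2048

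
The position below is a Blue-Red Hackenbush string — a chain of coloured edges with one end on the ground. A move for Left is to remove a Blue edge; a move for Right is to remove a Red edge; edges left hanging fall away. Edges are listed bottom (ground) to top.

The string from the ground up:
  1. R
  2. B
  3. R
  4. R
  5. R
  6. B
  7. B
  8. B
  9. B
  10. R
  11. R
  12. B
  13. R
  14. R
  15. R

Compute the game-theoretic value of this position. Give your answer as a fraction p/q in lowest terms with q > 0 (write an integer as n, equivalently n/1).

edge 1 of 15 (R): {  | 0 } gives -1
edge 2 of 15 (B): { -1 | 0 } gives -1/2
edge 3 of 15 (R): { -1 | -1/2,0 } gives -3/4
edge 4 of 15 (R): { -1 | -3/4,-1/2,0 } gives -7/8
edge 5 of 15 (R): { -1 | -7/8,-3/4,-1/2,0 } gives -15/16
edge 6 of 15 (B): { -1,-15/16 | -7/8,-3/4,-1/2,0 } gives -29/32
edge 7 of 15 (B): { -1,-15/16,-29/32 | -7/8,-3/4,-1/2,0 } gives -57/64
edge 8 of 15 (B): { -1,-15/16,-29/32,-57/64 | -7/8,-3/4,-1/2,0 } gives -113/128
edge 9 of 15 (B): { -1,-15/16,-29/32,-57/64,-113/128 | -7/8,-3/4,-1/2,0 } gives -225/256
edge 10 of 15 (R): { -1,-15/16,-29/32,-57/64,-113/128 | -225/256,-7/8,-3/4,-1/2,0 } gives -451/512
edge 11 of 15 (R): { -1,-15/16,-29/32,-57/64,-113/128 | -451/512,-225/256,-7/8,-3/4,-1/2,0 } gives -903/1024
edge 12 of 15 (B): { -1,-15/16,-29/32,-57/64,-113/128,-903/1024 | -451/512,-225/256,-7/8,-3/4,-1/2,0 } gives -1805/2048
edge 13 of 15 (R): { -1,-15/16,-29/32,-57/64,-113/128,-903/1024 | -1805/2048,-451/512,-225/256,-7/8,-3/4,-1/2,0 } gives -3611/4096
edge 14 of 15 (R): { -1,-15/16,-29/32,-57/64,-113/128,-903/1024 | -3611/4096,-1805/2048,-451/512,-225/256,-7/8,-3/4,-1/2,0 } gives -7223/8192
edge 15 of 15 (R): { -1,-15/16,-29/32,-57/64,-113/128,-903/1024 | -7223/8192,-3611/4096,-1805/2048,-451/512,-225/256,-7/8,-3/4,-1/2,0 } gives -14447/16384

-14447/16384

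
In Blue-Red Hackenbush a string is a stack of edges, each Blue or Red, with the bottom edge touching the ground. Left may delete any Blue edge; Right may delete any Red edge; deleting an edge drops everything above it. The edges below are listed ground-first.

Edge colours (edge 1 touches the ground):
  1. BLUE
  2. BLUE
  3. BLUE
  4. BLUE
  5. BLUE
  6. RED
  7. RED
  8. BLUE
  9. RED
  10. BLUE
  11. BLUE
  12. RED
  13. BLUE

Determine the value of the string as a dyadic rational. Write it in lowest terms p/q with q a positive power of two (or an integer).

step 1: add BLUE to get B; options L={ 0 } R={ · } so 1
step 2: add BLUE to get BB; options L={ 0; 1 } R={ · } so 2
step 3: add BLUE to get BBB; options L={ 0; 1; 2 } R={ · } so 3
step 4: add BLUE to get BBBB; options L={ 0; 1; 2; 3 } R={ · } so 4
step 5: add BLUE to get BBBBB; options L={ 0; 1; 2; 3; 4 } R={ · } so 5
step 6: add RED to get BBBBBR; options L={ 0; 1; 2; 3; 4 } R={ 5 } so 9/2
step 7: add RED to get BBBBBRR; options L={ 0; 1; 2; 3; 4 } R={ 9/2; 5 } so 17/4
step 8: add BLUE to get BBBBBRRB; options L={ 0; 1; 2; 3; 4; 17/4 } R={ 9/2; 5 } so 35/8
step 9: add RED to get BBBBBRRBR; options L={ 0; 1; 2; 3; 4; 17/4 } R={ 35/8; 9/2; 5 } so 69/16
step 10: add BLUE to get BBBBBRRBRB; options L={ 0; 1; 2; 3; 4; 17/4; 69/16 } R={ 35/8; 9/2; 5 } so 139/32
step 11: add BLUE to get BBBBBRRBRBB; options L={ 0; 1; 2; 3; 4; 17/4; 69/16; 139/32 } R={ 35/8; 9/2; 5 } so 279/64
step 12: add RED to get BBBBBRRBRBBR; options L={ 0; 1; 2; 3; 4; 17/4; 69/16; 139/32 } R={ 279/64; 35/8; 9/2; 5 } so 557/128
step 13: add BLUE to get BBBBBRRBRBBRB; options L={ 0; 1; 2; 3; 4; 17/4; 69/16; 139/32; 557/128 } R={ 279/64; 35/8; 9/2; 5 } so 1115/256

1115/256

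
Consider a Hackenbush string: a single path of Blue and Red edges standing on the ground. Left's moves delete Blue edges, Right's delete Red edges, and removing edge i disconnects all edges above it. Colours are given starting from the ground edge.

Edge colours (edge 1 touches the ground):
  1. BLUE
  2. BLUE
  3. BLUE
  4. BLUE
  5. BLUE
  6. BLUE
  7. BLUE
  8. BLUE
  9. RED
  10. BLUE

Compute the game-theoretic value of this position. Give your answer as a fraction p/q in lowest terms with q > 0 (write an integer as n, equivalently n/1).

31/4

Build v(s[:k]) for k = 1..10, string s = BLUE BLUE BLUE BLUE BLUE BLUE BLUE BLUE RED BLUE.
1 of 10 · B · max L 0 · min R +∞ — 1
2 of 10 · BB · max L 1 · min R +∞ — 2
3 of 10 · BBB · max L 2 · min R +∞ — 3
4 of 10 · BBBB · max L 3 · min R +∞ — 4
5 of 10 · BBBBB · max L 4 · min R +∞ — 5
6 of 10 · BBBBBB · max L 5 · min R +∞ — 6
7 of 10 · BBBBBBB · max L 6 · min R +∞ — 7
8 of 10 · BBBBBBBB · max L 7 · min R +∞ — 8
9 of 10 · BBBBBBBBR · max L 7 · min R 8 — 15/2
10 of 10 · BBBBBBBBRB · max L 15/2 · min R 8 — 31/4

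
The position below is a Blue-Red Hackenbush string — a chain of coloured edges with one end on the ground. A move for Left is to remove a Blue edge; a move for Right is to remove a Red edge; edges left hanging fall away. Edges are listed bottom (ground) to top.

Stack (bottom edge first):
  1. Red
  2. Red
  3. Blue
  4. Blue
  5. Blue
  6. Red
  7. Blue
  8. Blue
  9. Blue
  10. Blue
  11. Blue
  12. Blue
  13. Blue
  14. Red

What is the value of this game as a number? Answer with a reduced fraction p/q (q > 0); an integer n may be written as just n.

G_1 [R]  L=[·]  R=[0]  gives -1
G_2 [RR]  L=[·]  R=[-1, 0]  gives -2
G_3 [RRB]  L=[-2]  R=[-1, 0]  gives -3/2
G_4 [RRBB]  L=[-2, -3/2]  R=[-1, 0]  gives -5/4
G_5 [RRBBB]  L=[-2, -3/2, -5/4]  R=[-1, 0]  gives -9/8
G_6 [RRBBBR]  L=[-2, -3/2, -5/4]  R=[-9/8, -1, 0]  gives -19/16
G_7 [RRBBBRB]  L=[-2, -3/2, -5/4, -19/16]  R=[-9/8, -1, 0]  gives -37/32
G_8 [RRBBBRBB]  L=[-2, -3/2, -5/4, -19/16, -37/32]  R=[-9/8, -1, 0]  gives -73/64
G_9 [RRBBBRBBB]  L=[-2, -3/2, -5/4, -19/16, -37/32, -73/64]  R=[-9/8, -1, 0]  gives -145/128
G_10 [RRBBBRBBBB]  L=[-2, -3/2, -5/4, -19/16, -37/32, -73/64, -145/128]  R=[-9/8, -1, 0]  gives -289/256
G_11 [RRBBBRBBBBB]  L=[-2, -3/2, -5/4, -19/16, -37/32, -73/64, -145/128, -289/256]  R=[-9/8, -1, 0]  gives -577/512
G_12 [RRBBBRBBBBBB]  L=[-2, -3/2, -5/4, -19/16, -37/32, -73/64, -145/128, -289/256, -577/512]  R=[-9/8, -1, 0]  gives -1153/1024
G_13 [RRBBBRBBBBBBB]  L=[-2, -3/2, -5/4, -19/16, -37/32, -73/64, -145/128, -289/256, -577/512, -1153/1024]  R=[-9/8, -1, 0]  gives -2305/2048
G_14 [RRBBBRBBBBBBBR]  L=[-2, -3/2, -5/4, -19/16, -37/32, -73/64, -145/128, -289/256, -577/512, -1153/1024]  R=[-2305/2048, -9/8, -1, 0]  gives -4611/4096

-4611/4096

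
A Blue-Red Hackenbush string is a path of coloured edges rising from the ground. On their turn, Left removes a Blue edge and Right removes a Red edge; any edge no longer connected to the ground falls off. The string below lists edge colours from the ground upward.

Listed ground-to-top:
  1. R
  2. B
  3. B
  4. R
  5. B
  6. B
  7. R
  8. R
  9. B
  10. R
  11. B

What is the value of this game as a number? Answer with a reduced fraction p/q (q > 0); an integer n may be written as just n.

-309/1024

Build G(s[:k]) for k = 1..11, string s = R B B R B B R R B R B.
R: Left { · }, Right { 0 } => simplest -1
RB: Left { -1 }, Right { 0 } => simplest -1/2
RBB: Left { -1; -1/2 }, Right { 0 } => simplest -1/4
RBBR: Left { -1; -1/2 }, Right { -1/4; 0 } => simplest -3/8
RBBRB: Left { -1; -1/2; -3/8 }, Right { -1/4; 0 } => simplest -5/16
RBBRBB: Left { -1; -1/2; -3/8; -5/16 }, Right { -1/4; 0 } => simplest -9/32
RBBRBBR: Left { -1; -1/2; -3/8; -5/16 }, Right { -9/32; -1/4; 0 } => simplest -19/64
RBBRBBRR: Left { -1; -1/2; -3/8; -5/16 }, Right { -19/64; -9/32; -1/4; 0 } => simplest -39/128
RBBRBBRRB: Left { -1; -1/2; -3/8; -5/16; -39/128 }, Right { -19/64; -9/32; -1/4; 0 } => simplest -77/256
RBBRBBRRBR: Left { -1; -1/2; -3/8; -5/16; -39/128 }, Right { -77/256; -19/64; -9/32; -1/4; 0 } => simplest -155/512
RBBRBBRRBRB: Left { -1; -1/2; -3/8; -5/16; -39/128; -155/512 }, Right { -77/256; -19/64; -9/32; -1/4; 0 } => simplest -309/1024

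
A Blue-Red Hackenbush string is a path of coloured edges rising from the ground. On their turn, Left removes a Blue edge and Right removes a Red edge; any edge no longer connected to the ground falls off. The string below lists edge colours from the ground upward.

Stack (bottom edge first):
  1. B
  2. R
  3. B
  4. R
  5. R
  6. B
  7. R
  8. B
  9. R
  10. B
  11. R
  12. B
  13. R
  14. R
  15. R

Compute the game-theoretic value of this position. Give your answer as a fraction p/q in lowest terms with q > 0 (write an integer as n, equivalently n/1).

9553/16384

Build value(s[:k]) for k = 1..15, string s = B R B R R B R B R B R B R R R.
value_1 [B]  L=[0]  R=[—]  gives 1
value_2 [BR]  L=[0]  R=[1]  gives 1/2
value_3 [BRB]  L=[0,1/2]  R=[1]  gives 3/4
value_4 [BRBR]  L=[0,1/2]  R=[3/4,1]  gives 5/8
value_5 [BRBRR]  L=[0,1/2]  R=[5/8,3/4,1]  gives 9/16
value_6 [BRBRRB]  L=[0,1/2,9/16]  R=[5/8,3/4,1]  gives 19/32
value_7 [BRBRRBR]  L=[0,1/2,9/16]  R=[19/32,5/8,3/4,1]  gives 37/64
value_8 [BRBRRBRB]  L=[0,1/2,9/16,37/64]  R=[19/32,5/8,3/4,1]  gives 75/128
value_9 [BRBRRBRBR]  L=[0,1/2,9/16,37/64]  R=[75/128,19/32,5/8,3/4,1]  gives 149/256
value_10 [BRBRRBRBRB]  L=[0,1/2,9/16,37/64,149/256]  R=[75/128,19/32,5/8,3/4,1]  gives 299/512
value_11 [BRBRRBRBRBR]  L=[0,1/2,9/16,37/64,149/256]  R=[299/512,75/128,19/32,5/8,3/4,1]  gives 597/1024
value_12 [BRBRRBRBRBRB]  L=[0,1/2,9/16,37/64,149/256,597/1024]  R=[299/512,75/128,19/32,5/8,3/4,1]  gives 1195/2048
value_13 [BRBRRBRBRBRBR]  L=[0,1/2,9/16,37/64,149/256,597/1024]  R=[1195/2048,299/512,75/128,19/32,5/8,3/4,1]  gives 2389/4096
value_14 [BRBRRBRBRBRBRR]  L=[0,1/2,9/16,37/64,149/256,597/1024]  R=[2389/4096,1195/2048,299/512,75/128,19/32,5/8,3/4,1]  gives 4777/8192
value_15 [BRBRRBRBRBRBRRR]  L=[0,1/2,9/16,37/64,149/256,597/1024]  R=[4777/8192,2389/4096,1195/2048,299/512,75/128,19/32,5/8,3/4,1]  gives 9553/16384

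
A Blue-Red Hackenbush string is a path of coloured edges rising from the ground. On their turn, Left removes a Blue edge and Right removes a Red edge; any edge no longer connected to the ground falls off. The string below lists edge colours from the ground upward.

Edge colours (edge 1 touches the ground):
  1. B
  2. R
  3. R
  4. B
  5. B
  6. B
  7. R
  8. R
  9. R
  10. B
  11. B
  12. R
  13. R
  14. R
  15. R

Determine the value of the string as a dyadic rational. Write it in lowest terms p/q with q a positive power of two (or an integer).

edge 1 of 15 (B): { 0 | · } ⇒ 1
edge 2 of 15 (R): { 0 | 1 } ⇒ 1/2
edge 3 of 15 (R): { 0 | 1/2, 1 } ⇒ 1/4
edge 4 of 15 (B): { 0, 1/4 | 1/2, 1 } ⇒ 3/8
edge 5 of 15 (B): { 0, 1/4, 3/8 | 1/2, 1 } ⇒ 7/16
edge 6 of 15 (B): { 0, 1/4, 3/8, 7/16 | 1/2, 1 } ⇒ 15/32
edge 7 of 15 (R): { 0, 1/4, 3/8, 7/16 | 15/32, 1/2, 1 } ⇒ 29/64
edge 8 of 15 (R): { 0, 1/4, 3/8, 7/16 | 29/64, 15/32, 1/2, 1 } ⇒ 57/128
edge 9 of 15 (R): { 0, 1/4, 3/8, 7/16 | 57/128, 29/64, 15/32, 1/2, 1 } ⇒ 113/256
edge 10 of 15 (B): { 0, 1/4, 3/8, 7/16, 113/256 | 57/128, 29/64, 15/32, 1/2, 1 } ⇒ 227/512
edge 11 of 15 (B): { 0, 1/4, 3/8, 7/16, 113/256, 227/512 | 57/128, 29/64, 15/32, 1/2, 1 } ⇒ 455/1024
edge 12 of 15 (R): { 0, 1/4, 3/8, 7/16, 113/256, 227/512 | 455/1024, 57/128, 29/64, 15/32, 1/2, 1 } ⇒ 909/2048
edge 13 of 15 (R): { 0, 1/4, 3/8, 7/16, 113/256, 227/512 | 909/2048, 455/1024, 57/128, 29/64, 15/32, 1/2, 1 } ⇒ 1817/4096
edge 14 of 15 (R): { 0, 1/4, 3/8, 7/16, 113/256, 227/512 | 1817/4096, 909/2048, 455/1024, 57/128, 29/64, 15/32, 1/2, 1 } ⇒ 3633/8192
edge 15 of 15 (R): { 0, 1/4, 3/8, 7/16, 113/256, 227/512 | 3633/8192, 1817/4096, 909/2048, 455/1024, 57/128, 29/64, 15/32, 1/2, 1 } ⇒ 7265/16384

7265/16384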